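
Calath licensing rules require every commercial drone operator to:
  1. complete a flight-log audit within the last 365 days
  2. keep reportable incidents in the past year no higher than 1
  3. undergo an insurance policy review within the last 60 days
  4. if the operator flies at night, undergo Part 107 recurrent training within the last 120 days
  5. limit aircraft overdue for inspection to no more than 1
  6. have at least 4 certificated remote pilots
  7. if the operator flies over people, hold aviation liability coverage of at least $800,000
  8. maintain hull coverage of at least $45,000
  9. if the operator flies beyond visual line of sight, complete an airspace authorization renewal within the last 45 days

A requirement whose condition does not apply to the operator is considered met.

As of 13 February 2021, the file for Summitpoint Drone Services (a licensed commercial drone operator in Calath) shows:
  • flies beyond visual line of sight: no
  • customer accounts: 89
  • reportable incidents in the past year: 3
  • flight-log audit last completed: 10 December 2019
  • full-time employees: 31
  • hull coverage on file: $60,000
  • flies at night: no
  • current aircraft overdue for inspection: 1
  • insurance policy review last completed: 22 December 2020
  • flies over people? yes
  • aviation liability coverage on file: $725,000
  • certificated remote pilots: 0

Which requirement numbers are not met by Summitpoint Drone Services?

1. flight-log audit 431 days ago vs limit 365 → not met
2. reportable incidents in the past year 3 > 1 → not met
3. insurance policy review 53 days ago vs limit 60 → met
4. condition 'flies at night' does not hold → requirement n/a → met
5. aircraft overdue for inspection 1 ≤ 1 → met
6. certificated remote pilots 0 < 4 → not met
7. condition 'flies over people' holds; aviation liability coverage $725,000 < $800,000 → not met
8. hull coverage $60,000 ≥ $45,000 → met
9. condition 'flies beyond visual line of sight' does not hold → requirement n/a → met
Not met: 1, 2, 6, 7

1, 2, 6, 7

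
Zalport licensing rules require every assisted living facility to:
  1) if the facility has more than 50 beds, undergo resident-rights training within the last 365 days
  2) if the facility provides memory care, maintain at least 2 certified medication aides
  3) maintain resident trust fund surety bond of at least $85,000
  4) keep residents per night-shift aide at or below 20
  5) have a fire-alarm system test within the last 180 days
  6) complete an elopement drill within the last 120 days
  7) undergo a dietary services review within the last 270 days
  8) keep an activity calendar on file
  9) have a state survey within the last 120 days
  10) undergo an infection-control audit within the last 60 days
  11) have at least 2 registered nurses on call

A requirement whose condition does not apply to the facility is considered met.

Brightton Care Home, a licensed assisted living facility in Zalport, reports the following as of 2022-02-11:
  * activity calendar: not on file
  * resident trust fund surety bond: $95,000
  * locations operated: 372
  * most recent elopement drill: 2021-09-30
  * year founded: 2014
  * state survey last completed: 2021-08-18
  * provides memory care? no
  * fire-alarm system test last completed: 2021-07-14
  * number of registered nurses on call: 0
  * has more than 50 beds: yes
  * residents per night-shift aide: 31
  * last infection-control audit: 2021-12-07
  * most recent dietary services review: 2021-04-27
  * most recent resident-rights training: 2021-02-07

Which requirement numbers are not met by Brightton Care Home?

1. condition 'has more than 50 beds' holds; resident-rights training 369 days ago vs limit 365 → not met
2. condition 'provides memory care' does not hold → requirement n/a → met
3. resident trust fund surety bond $95,000 ≥ $85,000 → met
4. residents per night-shift aide 31 > 20 → not met
5. fire-alarm system test 212 days ago vs limit 180 → not met
6. elopement drill 134 days ago vs limit 120 → not met
7. dietary services review 290 days ago vs limit 270 → not met
8. activity calendar absent → not met
9. state survey 177 days ago vs limit 120 → not met
10. infection-control audit 66 days ago vs limit 60 → not met
11. registered nurses on call 0 < 2 → not met
Not met: 1, 4, 5, 6, 7, 8, 9, 10, 11

1, 4, 5, 6, 7, 8, 9, 10, 11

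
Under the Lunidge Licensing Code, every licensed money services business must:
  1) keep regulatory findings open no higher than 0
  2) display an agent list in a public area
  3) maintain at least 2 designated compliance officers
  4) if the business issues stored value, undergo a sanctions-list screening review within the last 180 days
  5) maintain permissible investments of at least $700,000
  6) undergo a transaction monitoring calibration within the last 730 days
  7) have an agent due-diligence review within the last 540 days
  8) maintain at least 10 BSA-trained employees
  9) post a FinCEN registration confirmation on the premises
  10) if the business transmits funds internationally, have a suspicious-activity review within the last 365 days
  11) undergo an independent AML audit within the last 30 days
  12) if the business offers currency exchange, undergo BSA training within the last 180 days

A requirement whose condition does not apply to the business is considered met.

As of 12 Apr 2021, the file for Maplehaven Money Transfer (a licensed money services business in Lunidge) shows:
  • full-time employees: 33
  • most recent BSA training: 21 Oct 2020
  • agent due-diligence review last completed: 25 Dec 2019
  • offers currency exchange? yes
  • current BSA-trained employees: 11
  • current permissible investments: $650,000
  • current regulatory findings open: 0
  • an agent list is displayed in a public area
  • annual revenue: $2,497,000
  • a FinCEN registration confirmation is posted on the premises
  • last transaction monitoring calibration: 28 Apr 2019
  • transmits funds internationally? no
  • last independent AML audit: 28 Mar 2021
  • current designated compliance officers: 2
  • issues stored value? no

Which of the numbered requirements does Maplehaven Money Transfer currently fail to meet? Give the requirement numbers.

1. regulatory findings open 0 ≤ 0 → met
2. agent list present → met
3. designated compliance officers 2 ≥ 2 → met
4. condition 'issues stored value' does not hold → requirement n/a → met
5. permissible investments $650,000 < $700,000 → not met
6. transaction monitoring calibration 715 days ago vs limit 730 → met
7. agent due-diligence review 474 days ago vs limit 540 → met
8. BSA-trained employees 11 ≥ 10 → met
9. FinCEN registration confirmation present → met
10. condition 'transmits funds internationally' does not hold → requirement n/a → met
11. independent AML audit 15 days ago vs limit 30 → met
12. condition 'offers currency exchange' holds; BSA training 173 days ago vs limit 180 → met
Not met: 5

5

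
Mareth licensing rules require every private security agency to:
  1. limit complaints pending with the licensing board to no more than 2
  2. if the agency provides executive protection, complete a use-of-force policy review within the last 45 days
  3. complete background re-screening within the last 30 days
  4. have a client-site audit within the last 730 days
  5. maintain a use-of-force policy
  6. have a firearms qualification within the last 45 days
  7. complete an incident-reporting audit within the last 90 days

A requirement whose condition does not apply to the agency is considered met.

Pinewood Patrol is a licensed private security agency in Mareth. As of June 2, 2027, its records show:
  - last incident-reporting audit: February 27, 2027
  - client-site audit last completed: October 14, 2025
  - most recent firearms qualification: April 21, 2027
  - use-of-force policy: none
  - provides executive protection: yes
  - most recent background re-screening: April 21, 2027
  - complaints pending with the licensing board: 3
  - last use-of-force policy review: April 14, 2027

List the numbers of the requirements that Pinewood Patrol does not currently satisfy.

1, 2, 3, 5, 7

1. complaints pending with the licensing board 3 > 2 → not met
2. condition 'provides executive protection' holds; use-of-force policy review 49 days ago vs limit 45 → not met
3. background re-screening 42 days ago vs limit 30 → not met
4. client-site audit 596 days ago vs limit 730 → met
5. use-of-force policy absent → not met
6. firearms qualification 42 days ago vs limit 45 → met
7. incident-reporting audit 95 days ago vs limit 90 → not met
Not met: 1, 2, 3, 5, 7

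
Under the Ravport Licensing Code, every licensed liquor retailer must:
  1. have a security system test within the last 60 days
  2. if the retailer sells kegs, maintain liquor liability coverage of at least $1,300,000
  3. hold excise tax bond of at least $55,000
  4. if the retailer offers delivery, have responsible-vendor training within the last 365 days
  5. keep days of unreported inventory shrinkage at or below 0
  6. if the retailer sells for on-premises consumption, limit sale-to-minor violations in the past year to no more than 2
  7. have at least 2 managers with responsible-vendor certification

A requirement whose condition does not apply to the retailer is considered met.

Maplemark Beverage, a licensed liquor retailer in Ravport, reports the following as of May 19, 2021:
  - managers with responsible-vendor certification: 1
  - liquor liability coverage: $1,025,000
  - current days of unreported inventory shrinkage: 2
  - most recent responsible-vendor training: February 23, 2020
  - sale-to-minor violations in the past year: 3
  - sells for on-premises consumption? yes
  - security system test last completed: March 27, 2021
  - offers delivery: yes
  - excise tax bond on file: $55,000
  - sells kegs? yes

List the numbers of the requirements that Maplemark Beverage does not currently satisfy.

2, 4, 5, 6, 7

1. security system test 53 days ago vs limit 60 → met
2. condition 'sells kegs' holds; liquor liability coverage $1,025,000 < $1,300,000 → not met
3. excise tax bond $55,000 ≥ $55,000 → met
4. condition 'offers delivery' holds; responsible-vendor training 451 days ago vs limit 365 → not met
5. days of unreported inventory shrinkage 2 > 0 → not met
6. condition 'sells for on-premises consumption' holds; sale-to-minor violations in the past year 3 > 2 → not met
7. managers with responsible-vendor certification 1 < 2 → not met
Not met: 2, 4, 5, 6, 7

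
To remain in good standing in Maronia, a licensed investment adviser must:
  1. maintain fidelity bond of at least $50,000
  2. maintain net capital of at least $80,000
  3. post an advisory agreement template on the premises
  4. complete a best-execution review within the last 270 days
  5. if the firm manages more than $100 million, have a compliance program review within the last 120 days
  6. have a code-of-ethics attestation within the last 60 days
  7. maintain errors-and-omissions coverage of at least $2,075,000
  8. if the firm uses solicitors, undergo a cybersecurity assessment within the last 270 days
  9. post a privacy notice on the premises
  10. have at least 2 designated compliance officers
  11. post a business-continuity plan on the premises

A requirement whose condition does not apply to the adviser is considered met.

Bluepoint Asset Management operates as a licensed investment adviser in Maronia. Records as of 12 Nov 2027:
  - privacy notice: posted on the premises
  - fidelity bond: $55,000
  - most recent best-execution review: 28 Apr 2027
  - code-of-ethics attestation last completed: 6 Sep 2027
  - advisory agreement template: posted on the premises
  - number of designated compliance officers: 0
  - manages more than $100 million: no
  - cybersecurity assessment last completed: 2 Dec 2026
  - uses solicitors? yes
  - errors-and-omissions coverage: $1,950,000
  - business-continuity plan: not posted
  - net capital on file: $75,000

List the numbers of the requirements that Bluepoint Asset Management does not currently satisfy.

2, 6, 7, 8, 10, 11

1. fidelity bond $55,000 ≥ $50,000 → met
2. net capital $75,000 < $80,000 → not met
3. advisory agreement template present → met
4. best-execution review 198 days ago vs limit 270 → met
5. condition 'manages more than $100 million' does not hold → requirement n/a → met
6. code-of-ethics attestation 67 days ago vs limit 60 → not met
7. errors-and-omissions coverage $1,950,000 < $2,075,000 → not met
8. condition 'uses solicitors' holds; cybersecurity assessment 345 days ago vs limit 270 → not met
9. privacy notice present → met
10. designated compliance officers 0 < 2 → not met
11. business-continuity plan absent → not met
Not met: 2, 6, 7, 8, 10, 11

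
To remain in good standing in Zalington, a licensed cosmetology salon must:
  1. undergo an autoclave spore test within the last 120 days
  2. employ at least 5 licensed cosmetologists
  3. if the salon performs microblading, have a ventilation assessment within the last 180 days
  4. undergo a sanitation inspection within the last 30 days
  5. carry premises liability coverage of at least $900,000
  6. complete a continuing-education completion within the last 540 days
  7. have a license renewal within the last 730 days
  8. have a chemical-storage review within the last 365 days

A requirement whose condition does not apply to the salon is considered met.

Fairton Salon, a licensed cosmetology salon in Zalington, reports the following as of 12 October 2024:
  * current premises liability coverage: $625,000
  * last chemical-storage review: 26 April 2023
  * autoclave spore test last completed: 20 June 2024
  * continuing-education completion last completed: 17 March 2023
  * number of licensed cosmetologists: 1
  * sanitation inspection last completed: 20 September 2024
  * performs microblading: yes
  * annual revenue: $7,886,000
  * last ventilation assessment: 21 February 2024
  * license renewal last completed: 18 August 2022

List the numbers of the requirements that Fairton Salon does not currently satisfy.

2, 3, 5, 6, 7, 8

1. autoclave spore test 114 days ago vs limit 120 → met
2. licensed cosmetologists 1 < 5 → not met
3. condition 'performs microblading' holds; ventilation assessment 234 days ago vs limit 180 → not met
4. sanitation inspection 22 days ago vs limit 30 → met
5. premises liability coverage $625,000 < $900,000 → not met
6. continuing-education completion 575 days ago vs limit 540 → not met
7. license renewal 786 days ago vs limit 730 → not met
8. chemical-storage review 535 days ago vs limit 365 → not met
Not met: 2, 3, 5, 6, 7, 8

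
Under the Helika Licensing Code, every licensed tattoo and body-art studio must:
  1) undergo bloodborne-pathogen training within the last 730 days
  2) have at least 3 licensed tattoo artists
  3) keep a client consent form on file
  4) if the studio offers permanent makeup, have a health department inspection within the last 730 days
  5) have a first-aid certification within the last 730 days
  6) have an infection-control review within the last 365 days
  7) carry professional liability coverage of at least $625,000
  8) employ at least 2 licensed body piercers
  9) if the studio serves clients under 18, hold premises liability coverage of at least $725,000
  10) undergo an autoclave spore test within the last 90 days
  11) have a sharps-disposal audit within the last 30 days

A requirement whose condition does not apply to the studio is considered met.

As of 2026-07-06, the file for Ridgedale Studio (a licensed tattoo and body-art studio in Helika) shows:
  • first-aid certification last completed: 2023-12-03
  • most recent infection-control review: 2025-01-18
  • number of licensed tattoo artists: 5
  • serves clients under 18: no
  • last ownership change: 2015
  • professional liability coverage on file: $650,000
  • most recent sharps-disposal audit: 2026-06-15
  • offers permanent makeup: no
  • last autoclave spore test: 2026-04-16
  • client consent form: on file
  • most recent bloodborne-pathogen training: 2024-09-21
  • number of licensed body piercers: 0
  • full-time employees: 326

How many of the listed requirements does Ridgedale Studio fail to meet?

3

1. bloodborne-pathogen training 653 days ago vs limit 730 → met
2. licensed tattoo artists 5 ≥ 3 → met
3. client consent form present → met
4. condition 'offers permanent makeup' does not hold → requirement n/a → met
5. first-aid certification 946 days ago vs limit 730 → not met
6. infection-control review 534 days ago vs limit 365 → not met
7. professional liability coverage $650,000 ≥ $625,000 → met
8. licensed body piercers 0 < 2 → not met
9. condition 'serves clients under 18' does not hold → requirement n/a → met
10. autoclave spore test 81 days ago vs limit 90 → met
11. sharps-disposal audit 21 days ago vs limit 30 → met
Not met: 3 of 11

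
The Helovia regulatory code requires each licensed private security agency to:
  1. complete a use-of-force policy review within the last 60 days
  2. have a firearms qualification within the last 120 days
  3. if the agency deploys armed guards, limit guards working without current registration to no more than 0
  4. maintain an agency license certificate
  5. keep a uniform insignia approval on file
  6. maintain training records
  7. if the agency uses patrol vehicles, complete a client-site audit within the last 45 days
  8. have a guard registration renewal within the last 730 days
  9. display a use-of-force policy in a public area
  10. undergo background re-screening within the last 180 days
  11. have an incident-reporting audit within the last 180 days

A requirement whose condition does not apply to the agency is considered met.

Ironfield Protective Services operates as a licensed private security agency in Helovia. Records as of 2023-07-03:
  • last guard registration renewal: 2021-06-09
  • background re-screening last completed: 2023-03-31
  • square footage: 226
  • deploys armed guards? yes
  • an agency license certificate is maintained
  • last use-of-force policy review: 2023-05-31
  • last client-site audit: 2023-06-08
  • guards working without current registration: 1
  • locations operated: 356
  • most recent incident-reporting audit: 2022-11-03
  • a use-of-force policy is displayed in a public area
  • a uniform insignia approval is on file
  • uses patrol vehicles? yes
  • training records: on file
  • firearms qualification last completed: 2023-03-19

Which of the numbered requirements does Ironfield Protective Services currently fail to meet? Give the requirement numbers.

1. use-of-force policy review 33 days ago vs limit 60 → met
2. firearms qualification 106 days ago vs limit 120 → met
3. condition 'deploys armed guards' holds; guards working without current registration 1 > 0 → not met
4. agency license certificate present → met
5. uniform insignia approval present → met
6. training records present → met
7. condition 'uses patrol vehicles' holds; client-site audit 25 days ago vs limit 45 → met
8. guard registration renewal 754 days ago vs limit 730 → not met
9. use-of-force policy present → met
10. background re-screening 94 days ago vs limit 180 → met
11. incident-reporting audit 242 days ago vs limit 180 → not met
Not met: 3, 8, 11

3, 8, 11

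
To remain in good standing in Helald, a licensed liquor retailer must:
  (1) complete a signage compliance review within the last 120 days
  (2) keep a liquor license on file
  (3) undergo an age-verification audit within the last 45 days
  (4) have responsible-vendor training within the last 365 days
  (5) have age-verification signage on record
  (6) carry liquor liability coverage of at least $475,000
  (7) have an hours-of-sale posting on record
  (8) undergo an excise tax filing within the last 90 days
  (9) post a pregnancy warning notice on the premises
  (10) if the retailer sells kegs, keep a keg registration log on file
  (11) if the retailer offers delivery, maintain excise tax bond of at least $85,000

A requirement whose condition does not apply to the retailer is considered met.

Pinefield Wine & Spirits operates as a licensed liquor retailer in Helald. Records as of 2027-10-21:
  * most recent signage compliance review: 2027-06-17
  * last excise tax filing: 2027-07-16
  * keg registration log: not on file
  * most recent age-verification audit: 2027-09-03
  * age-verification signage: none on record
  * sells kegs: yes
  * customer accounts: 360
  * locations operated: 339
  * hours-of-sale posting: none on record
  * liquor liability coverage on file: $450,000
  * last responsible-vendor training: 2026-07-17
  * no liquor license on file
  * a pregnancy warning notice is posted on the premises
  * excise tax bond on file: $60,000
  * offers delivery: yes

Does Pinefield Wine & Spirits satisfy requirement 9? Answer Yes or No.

Yes

9. pregnancy warning notice present → met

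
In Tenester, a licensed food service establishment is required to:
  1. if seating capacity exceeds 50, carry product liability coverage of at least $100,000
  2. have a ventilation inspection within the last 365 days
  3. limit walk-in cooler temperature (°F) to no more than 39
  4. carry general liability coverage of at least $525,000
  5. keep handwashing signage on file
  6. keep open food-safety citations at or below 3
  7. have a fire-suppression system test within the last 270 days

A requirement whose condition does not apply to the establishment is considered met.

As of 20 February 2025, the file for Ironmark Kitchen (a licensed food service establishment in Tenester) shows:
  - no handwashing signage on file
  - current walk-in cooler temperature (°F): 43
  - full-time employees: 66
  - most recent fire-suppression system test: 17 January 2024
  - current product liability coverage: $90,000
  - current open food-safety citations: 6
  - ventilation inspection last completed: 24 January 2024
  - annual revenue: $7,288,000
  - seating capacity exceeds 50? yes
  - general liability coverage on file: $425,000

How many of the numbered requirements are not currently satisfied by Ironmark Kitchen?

7

1. condition 'seating capacity exceeds 50' holds; product liability coverage $90,000 < $100,000 → not met
2. ventilation inspection 393 days ago vs limit 365 → not met
3. walk-in cooler temperature (°F) 43 > 39 → not met
4. general liability coverage $425,000 < $525,000 → not met
5. handwashing signage absent → not met
6. open food-safety citations 6 > 3 → not met
7. fire-suppression system test 400 days ago vs limit 270 → not met
Not met: 7 of 7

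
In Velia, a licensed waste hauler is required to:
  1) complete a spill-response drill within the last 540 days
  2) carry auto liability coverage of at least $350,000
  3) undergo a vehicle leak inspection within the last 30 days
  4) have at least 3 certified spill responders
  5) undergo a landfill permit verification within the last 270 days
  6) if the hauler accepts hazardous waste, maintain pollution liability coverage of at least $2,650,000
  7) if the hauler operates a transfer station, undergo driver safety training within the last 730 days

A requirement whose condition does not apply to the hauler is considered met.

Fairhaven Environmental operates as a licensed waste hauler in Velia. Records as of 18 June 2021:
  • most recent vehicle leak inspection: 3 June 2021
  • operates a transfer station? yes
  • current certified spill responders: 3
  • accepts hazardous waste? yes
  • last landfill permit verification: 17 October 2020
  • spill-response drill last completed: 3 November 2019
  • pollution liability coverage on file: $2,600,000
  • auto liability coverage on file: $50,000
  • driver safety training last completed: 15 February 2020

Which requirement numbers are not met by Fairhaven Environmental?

1. spill-response drill 593 days ago vs limit 540 → not met
2. auto liability coverage $50,000 < $350,000 → not met
3. vehicle leak inspection 15 days ago vs limit 30 → met
4. certified spill responders 3 ≥ 3 → met
5. landfill permit verification 244 days ago vs limit 270 → met
6. condition 'accepts hazardous waste' holds; pollution liability coverage $2,600,000 < $2,650,000 → not met
7. condition 'operates a transfer station' holds; driver safety training 489 days ago vs limit 730 → met
Not met: 1, 2, 6

1, 2, 6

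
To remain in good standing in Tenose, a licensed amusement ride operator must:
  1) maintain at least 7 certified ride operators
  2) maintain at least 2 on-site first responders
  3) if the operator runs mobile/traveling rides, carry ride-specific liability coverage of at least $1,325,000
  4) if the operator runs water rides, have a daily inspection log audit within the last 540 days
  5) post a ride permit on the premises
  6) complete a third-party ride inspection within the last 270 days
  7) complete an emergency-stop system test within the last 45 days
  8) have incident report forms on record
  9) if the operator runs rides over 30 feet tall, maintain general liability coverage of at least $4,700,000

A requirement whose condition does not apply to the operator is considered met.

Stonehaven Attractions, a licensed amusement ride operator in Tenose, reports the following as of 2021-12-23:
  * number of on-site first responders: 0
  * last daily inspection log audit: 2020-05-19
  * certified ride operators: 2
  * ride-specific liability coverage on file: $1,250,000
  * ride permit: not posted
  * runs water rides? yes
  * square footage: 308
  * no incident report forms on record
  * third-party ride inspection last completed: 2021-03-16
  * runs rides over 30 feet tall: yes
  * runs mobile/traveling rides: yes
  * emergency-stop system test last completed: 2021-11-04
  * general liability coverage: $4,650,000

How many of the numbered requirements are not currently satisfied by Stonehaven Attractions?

9

1. certified ride operators 2 < 7 → not met
2. on-site first responders 0 < 2 → not met
3. condition 'runs mobile/traveling rides' holds; ride-specific liability coverage $1,250,000 < $1,325,000 → not met
4. condition 'runs water rides' holds; daily inspection log audit 583 days ago vs limit 540 → not met
5. ride permit absent → not met
6. third-party ride inspection 282 days ago vs limit 270 → not met
7. emergency-stop system test 49 days ago vs limit 45 → not met
8. incident report forms absent → not met
9. condition 'runs rides over 30 feet tall' holds; general liability coverage $4,650,000 < $4,700,000 → not met
Not met: 9 of 9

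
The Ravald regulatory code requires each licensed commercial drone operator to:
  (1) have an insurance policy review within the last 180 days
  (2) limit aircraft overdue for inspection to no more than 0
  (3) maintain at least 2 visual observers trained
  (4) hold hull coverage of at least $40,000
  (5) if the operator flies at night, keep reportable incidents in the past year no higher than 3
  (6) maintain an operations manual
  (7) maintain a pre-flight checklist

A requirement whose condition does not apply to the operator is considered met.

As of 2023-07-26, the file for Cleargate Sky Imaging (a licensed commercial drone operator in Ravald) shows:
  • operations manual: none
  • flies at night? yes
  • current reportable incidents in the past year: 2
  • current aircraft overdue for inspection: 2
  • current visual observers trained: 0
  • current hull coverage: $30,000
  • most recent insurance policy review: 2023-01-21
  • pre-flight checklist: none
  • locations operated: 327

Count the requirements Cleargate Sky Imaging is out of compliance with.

1. insurance policy review 186 days ago vs limit 180 → not met
2. aircraft overdue for inspection 2 > 0 → not met
3. visual observers trained 0 < 2 → not met
4. hull coverage $30,000 < $40,000 → not met
5. condition 'flies at night' holds; reportable incidents in the past year 2 ≤ 3 → met
6. operations manual absent → not met
7. pre-flight checklist absent → not met
Not met: 6 of 7

6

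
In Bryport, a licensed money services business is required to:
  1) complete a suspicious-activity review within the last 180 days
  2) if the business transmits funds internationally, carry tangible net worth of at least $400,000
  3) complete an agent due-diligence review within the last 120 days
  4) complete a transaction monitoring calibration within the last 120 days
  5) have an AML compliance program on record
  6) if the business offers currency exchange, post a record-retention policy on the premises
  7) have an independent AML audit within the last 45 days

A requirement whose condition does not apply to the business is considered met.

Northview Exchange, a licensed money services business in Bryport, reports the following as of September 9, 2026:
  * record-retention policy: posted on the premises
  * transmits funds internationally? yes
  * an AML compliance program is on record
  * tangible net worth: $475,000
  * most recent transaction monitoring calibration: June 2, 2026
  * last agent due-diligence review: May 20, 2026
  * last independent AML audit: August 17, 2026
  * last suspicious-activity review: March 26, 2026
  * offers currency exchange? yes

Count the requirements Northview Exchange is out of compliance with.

0

1. suspicious-activity review 167 days ago vs limit 180 → met
2. condition 'transmits funds internationally' holds; tangible net worth $475,000 ≥ $400,000 → met
3. agent due-diligence review 112 days ago vs limit 120 → met
4. transaction monitoring calibration 99 days ago vs limit 120 → met
5. AML compliance program present → met
6. condition 'offers currency exchange' holds; record-retention policy present → met
7. independent AML audit 23 days ago vs limit 45 → met
Not met: 0 of 7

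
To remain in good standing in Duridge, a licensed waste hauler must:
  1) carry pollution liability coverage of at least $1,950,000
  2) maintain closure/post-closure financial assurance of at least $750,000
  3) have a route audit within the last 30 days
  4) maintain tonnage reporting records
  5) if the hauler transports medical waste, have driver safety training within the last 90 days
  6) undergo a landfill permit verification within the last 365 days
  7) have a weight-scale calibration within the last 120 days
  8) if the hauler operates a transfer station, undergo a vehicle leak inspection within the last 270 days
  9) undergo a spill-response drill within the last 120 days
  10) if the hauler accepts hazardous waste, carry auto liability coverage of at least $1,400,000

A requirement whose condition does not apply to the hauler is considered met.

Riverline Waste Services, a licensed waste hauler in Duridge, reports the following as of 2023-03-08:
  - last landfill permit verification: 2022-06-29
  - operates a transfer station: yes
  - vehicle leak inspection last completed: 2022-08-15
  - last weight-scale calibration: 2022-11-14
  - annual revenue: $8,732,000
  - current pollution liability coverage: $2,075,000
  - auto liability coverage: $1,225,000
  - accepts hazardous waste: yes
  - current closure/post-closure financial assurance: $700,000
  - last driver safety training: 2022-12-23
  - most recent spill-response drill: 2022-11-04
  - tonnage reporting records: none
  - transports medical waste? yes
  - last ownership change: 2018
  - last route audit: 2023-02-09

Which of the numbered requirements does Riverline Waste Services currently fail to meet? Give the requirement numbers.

1. pollution liability coverage $2,075,000 ≥ $1,950,000 → met
2. closure/post-closure financial assurance $700,000 < $750,000 → not met
3. route audit 27 days ago vs limit 30 → met
4. tonnage reporting records absent → not met
5. condition 'transports medical waste' holds; driver safety training 75 days ago vs limit 90 → met
6. landfill permit verification 252 days ago vs limit 365 → met
7. weight-scale calibration 114 days ago vs limit 120 → met
8. condition 'operates a transfer station' holds; vehicle leak inspection 205 days ago vs limit 270 → met
9. spill-response drill 124 days ago vs limit 120 → not met
10. condition 'accepts hazardous waste' holds; auto liability coverage $1,225,000 < $1,400,000 → not met
Not met: 2, 4, 9, 10

2, 4, 9, 10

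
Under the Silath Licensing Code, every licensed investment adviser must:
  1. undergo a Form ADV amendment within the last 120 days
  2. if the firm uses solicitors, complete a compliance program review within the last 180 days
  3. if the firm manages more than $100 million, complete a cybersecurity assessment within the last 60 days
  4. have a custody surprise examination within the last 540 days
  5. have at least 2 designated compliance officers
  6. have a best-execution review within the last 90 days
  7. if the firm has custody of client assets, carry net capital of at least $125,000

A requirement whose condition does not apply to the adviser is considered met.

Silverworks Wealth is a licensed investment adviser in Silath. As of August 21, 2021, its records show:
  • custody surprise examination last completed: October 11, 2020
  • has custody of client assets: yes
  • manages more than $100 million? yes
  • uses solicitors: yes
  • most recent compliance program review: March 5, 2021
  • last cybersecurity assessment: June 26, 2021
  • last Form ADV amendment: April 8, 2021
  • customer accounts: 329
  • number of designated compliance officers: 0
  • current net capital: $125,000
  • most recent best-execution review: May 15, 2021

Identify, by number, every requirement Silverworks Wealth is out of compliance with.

1, 5, 6

1. Form ADV amendment 135 days ago vs limit 120 → not met
2. condition 'uses solicitors' holds; compliance program review 169 days ago vs limit 180 → met
3. condition 'manages more than $100 million' holds; cybersecurity assessment 56 days ago vs limit 60 → met
4. custody surprise examination 314 days ago vs limit 540 → met
5. designated compliance officers 0 < 2 → not met
6. best-execution review 98 days ago vs limit 90 → not met
7. condition 'has custody of client assets' holds; net capital $125,000 ≥ $125,000 → met
Not met: 1, 5, 6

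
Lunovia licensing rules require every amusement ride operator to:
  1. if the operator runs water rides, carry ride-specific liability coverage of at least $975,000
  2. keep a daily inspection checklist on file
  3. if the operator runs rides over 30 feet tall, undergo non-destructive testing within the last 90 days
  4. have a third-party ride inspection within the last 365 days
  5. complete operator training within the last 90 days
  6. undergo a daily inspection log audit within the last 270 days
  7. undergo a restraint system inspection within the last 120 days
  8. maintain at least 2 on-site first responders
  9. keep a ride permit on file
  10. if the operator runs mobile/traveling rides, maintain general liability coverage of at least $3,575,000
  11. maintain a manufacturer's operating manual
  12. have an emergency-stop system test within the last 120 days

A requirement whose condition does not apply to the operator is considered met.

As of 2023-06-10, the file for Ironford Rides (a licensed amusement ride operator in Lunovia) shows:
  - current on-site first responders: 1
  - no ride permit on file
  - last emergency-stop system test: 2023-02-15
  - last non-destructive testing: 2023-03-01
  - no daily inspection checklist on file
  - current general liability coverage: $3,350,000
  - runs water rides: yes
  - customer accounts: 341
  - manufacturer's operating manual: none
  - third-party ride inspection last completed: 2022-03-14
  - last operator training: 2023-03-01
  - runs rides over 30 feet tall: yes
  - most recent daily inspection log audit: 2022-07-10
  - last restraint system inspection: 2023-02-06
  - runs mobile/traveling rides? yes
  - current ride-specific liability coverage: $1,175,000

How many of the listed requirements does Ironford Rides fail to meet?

1. condition 'runs water rides' holds; ride-specific liability coverage $1,175,000 ≥ $975,000 → met
2. daily inspection checklist absent → not met
3. condition 'runs rides over 30 feet tall' holds; non-destructive testing 101 days ago vs limit 90 → not met
4. third-party ride inspection 453 days ago vs limit 365 → not met
5. operator training 101 days ago vs limit 90 → not met
6. daily inspection log audit 335 days ago vs limit 270 → not met
7. restraint system inspection 124 days ago vs limit 120 → not met
8. on-site first responders 1 < 2 → not met
9. ride permit absent → not met
10. condition 'runs mobile/traveling rides' holds; general liability coverage $3,350,000 < $3,575,000 → not met
11. manufacturer's operating manual absent → not met
12. emergency-stop system test 115 days ago vs limit 120 → met
Not met: 10 of 12

10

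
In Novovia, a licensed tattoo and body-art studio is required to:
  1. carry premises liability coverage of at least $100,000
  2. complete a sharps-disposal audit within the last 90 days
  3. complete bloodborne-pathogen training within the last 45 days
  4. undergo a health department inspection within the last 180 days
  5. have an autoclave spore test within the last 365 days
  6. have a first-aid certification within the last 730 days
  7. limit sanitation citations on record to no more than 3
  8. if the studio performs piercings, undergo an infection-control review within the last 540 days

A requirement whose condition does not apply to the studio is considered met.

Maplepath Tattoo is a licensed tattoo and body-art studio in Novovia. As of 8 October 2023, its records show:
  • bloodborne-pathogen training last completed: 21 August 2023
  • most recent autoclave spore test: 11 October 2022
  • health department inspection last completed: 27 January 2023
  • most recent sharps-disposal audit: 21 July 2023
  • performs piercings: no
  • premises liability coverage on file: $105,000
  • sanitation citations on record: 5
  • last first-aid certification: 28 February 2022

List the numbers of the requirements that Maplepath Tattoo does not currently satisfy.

1. premises liability coverage $105,000 ≥ $100,000 → met
2. sharps-disposal audit 79 days ago vs limit 90 → met
3. bloodborne-pathogen training 48 days ago vs limit 45 → not met
4. health department inspection 254 days ago vs limit 180 → not met
5. autoclave spore test 362 days ago vs limit 365 → met
6. first-aid certification 587 days ago vs limit 730 → met
7. sanitation citations on record 5 > 3 → not met
8. condition 'performs piercings' does not hold → requirement n/a → met
Not met: 3, 4, 7

3, 4, 7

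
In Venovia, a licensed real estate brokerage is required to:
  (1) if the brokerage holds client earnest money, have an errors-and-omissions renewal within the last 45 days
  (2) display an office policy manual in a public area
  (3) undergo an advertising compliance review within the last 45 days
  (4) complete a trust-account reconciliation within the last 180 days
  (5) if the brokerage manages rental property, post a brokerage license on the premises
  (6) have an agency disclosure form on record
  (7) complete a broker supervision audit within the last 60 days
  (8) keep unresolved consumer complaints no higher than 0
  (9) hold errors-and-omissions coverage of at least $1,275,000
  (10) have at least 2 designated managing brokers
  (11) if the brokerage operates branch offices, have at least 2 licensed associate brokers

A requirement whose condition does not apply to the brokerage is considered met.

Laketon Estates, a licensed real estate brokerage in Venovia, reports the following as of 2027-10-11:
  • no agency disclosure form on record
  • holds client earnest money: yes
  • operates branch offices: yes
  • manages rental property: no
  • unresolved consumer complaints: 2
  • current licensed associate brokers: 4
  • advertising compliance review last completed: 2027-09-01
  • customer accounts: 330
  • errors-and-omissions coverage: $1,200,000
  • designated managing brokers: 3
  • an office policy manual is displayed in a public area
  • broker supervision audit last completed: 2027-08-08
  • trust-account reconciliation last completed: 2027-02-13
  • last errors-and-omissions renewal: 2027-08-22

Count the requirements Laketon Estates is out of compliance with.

1. condition 'holds client earnest money' holds; errors-and-omissions renewal 50 days ago vs limit 45 → not met
2. office policy manual present → met
3. advertising compliance review 40 days ago vs limit 45 → met
4. trust-account reconciliation 240 days ago vs limit 180 → not met
5. condition 'manages rental property' does not hold → requirement n/a → met
6. agency disclosure form absent → not met
7. broker supervision audit 64 days ago vs limit 60 → not met
8. unresolved consumer complaints 2 > 0 → not met
9. errors-and-omissions coverage $1,200,000 < $1,275,000 → not met
10. designated managing brokers 3 ≥ 2 → met
11. condition 'operates branch offices' holds; licensed associate brokers 4 ≥ 2 → met
Not met: 6 of 11

6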